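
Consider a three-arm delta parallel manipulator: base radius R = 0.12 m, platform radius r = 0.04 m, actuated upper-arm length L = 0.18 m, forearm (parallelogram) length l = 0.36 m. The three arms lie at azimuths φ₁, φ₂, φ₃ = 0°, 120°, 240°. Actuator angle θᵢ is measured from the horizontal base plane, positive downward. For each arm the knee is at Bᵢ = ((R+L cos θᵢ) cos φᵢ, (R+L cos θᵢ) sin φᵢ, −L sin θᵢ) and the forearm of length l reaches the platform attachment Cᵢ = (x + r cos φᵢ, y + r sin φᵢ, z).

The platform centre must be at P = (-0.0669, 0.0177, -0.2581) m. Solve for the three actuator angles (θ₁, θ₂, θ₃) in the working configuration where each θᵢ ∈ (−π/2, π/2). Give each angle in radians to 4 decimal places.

θ₁ = 0.4360, θ₂ = -0.1745, θ₃ = -0.0002

rotate P by −φ1: (-0.0669, 0.0177, -0.2581)
  A=0.1469, B=-0.2581, C=(l²−L²−A²−y'²−z²)/(2L)=0.0241
  √(A²+B²)=0.2970;  θ1 = -1.0534+1.4894 ≈ 0.4360
arm 2 (φ=120.0°): x'=0.0488, y'=0.0491
  A cos θ + B sin θ = C:  0.0312·cos θ + -0.2581·sin θ = 0.0756
  γ=atan2(-0.2581,0.0312)=-1.4504;  ψ=arccos(0.2906)=1.2759;  θ2=γ+ψ≈-0.1745
φ3=240.0° → target in arm frame (0.0181, -0.0668)
  e−x'=0.0619;  (l²−L²−(e−x')²−y'²−z²)/2L = 0.0619
  γ=atan2(-0.2581,0.0619)=-1.3355;  ψ=arccos(0.2333)=1.3353;  θ3=γ+ψ≈-0.0002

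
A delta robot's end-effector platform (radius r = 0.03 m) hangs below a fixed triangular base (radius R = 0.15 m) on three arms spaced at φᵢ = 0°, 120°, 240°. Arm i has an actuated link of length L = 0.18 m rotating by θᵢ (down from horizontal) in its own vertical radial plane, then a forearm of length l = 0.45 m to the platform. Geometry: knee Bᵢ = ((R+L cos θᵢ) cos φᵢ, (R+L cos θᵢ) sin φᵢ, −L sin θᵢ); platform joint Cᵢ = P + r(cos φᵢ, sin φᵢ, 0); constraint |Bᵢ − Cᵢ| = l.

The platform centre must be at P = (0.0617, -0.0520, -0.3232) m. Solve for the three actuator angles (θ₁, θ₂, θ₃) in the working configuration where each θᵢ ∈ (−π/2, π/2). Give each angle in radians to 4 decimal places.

θ₁ = -0.3493, θ₂ = 0.3487, θ₃ = -0.0877

rotate P by −φ1: (0.0617, -0.0520, -0.3232)
  e−x'=0.0583;  (l²−L²−(e−x')²−y'²−z²)/2L = 0.1654
  θ1 = atan2(B,A) + arccos(C/0.3284) = -0.3493
arm 2 (φ=120.0°): x'=-0.0759, y'=-0.0274
  A=0.1959, B=-0.3232, C=(l²−L²−A²−y'²−z²)/(2L)=0.0737
  θ2 = atan2(B,A) + arccos(C/0.3779) = 0.3487
arm 3 (φ=240.0°): x'=0.0142, y'=0.0794
  A=0.1058, B=-0.3232, C=(l²−L²−A²−y'²−z²)/(2L)=0.1337
  γ=atan2(-0.3232,0.1058)=-1.2544;  ψ=arccos(0.3932)=1.1667;  θ3=γ+ψ≈-0.0877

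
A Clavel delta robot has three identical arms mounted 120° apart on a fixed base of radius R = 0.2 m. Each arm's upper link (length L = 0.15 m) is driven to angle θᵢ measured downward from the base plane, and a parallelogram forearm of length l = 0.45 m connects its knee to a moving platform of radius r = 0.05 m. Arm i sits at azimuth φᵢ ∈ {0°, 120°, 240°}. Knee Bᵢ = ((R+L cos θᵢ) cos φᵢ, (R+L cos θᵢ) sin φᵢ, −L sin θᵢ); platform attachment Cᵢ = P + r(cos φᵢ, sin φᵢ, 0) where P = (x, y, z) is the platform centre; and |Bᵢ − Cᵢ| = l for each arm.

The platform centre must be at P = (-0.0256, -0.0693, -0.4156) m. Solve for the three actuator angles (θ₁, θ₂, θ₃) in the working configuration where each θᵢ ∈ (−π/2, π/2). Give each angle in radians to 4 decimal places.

φ1=0.0° → target in arm frame (-0.0256, -0.0693)
  A cos θ + B sin θ = C:  0.1756·cos θ + -0.4156·sin θ = -0.0945
  √(A²+B²)=0.4512;  θ1 = -1.1710+1.7819 ≈ 0.6109
φ2=120.0° → target in arm frame (-0.0472, 0.0568)
  A cos θ + B sin θ = C:  0.1972·cos θ + -0.4156·sin θ = -0.1162
  √(A²+B²)=0.4600;  θ2 = -1.1277+1.8261 ≈ 0.6983
rotate P by −φ3: (0.0728, 0.0125, -0.4156)
  e−x'=0.0772;  (l²−L²−(e−x')²−y'²−z²)/2L = 0.0039
  θ3 = atan2(B,A) + arccos(C/0.4227) = 0.1745

θ₁ = 0.6109, θ₂ = 0.6983, θ₃ = 0.1745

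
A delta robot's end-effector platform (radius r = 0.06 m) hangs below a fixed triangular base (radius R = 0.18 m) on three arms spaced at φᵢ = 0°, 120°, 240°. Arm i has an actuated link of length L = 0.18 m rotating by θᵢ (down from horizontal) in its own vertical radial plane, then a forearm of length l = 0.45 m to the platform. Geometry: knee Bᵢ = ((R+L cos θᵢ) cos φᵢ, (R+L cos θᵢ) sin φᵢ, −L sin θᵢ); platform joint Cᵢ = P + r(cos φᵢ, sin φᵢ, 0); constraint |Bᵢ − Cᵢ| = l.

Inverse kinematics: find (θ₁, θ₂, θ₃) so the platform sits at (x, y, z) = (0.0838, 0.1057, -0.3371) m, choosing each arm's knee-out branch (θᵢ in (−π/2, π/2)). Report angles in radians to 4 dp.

φ1=0.0° → target in arm frame (0.0838, 0.1057)
  A cos θ + B sin θ = C:  0.0362·cos θ + -0.3371·sin θ = 0.1222
  √(A²+B²)=0.3390;  θ1 = -1.4638+1.2022 ≈ -0.2617
rotate P by −φ2: (0.0496, -0.1254, -0.3371)
  A=0.0704, B=-0.3371, C=(l²−L²−A²−y'²−z²)/(2L)=0.0994
  γ=atan2(-0.3371,0.0704)=-1.3650;  ψ=arccos(0.2886)=1.2780;  θ2=γ+ψ≈-0.0870
arm 3 (φ=240.0°): x'=-0.1334, y'=0.0197
  A=0.2534, B=-0.3371, C=(l²−L²−A²−y'²−z²)/(2L)=-0.0227
  √(A²+B²)=0.4217;  θ3 = -0.9261+1.6245 ≈ 0.6984

θ₁ = -0.2617, θ₂ = -0.0870, θ₃ = 0.6984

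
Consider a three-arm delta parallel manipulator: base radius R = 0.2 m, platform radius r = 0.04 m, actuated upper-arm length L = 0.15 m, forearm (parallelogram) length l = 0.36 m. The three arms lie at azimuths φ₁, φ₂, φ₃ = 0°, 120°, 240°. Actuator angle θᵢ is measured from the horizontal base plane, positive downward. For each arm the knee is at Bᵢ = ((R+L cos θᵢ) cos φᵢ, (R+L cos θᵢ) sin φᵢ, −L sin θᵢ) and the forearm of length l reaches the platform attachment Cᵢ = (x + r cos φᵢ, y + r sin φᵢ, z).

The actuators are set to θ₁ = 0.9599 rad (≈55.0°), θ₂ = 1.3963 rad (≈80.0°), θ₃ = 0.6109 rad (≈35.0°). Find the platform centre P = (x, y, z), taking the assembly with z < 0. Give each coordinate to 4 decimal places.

φ1=0.0°: virtual centre (0.2460, 0.0000, -0.1229), radius l
S2 = (0.1860·cos120.0°, 0.1860·sin120.0°, -0.1477) = (-0.0930, 0.1611, -0.1477)
S3 = (0.2829·cos240.0°, 0.2829·sin240.0°, -0.0860) = (-0.1414, -0.2450, -0.0860)
eliminate P² terms by subtracting sphere 1 from 2 and 3
plane₁₂: -0.6781x+0.3222y+-0.0497z = -0.0192
det = 0.5820;  x = 0.0096+-0.0011z,  y = -0.0393+0.1520z
quadratic in z: (1.0231)z²+(0.2343)z+(-0.0571)=0, √Δ=0.5371 → z ∈ {-0.3770, 0.1480}; z = -0.3770 (taking z<0)
x = 0.0100, y = -0.0966

(0.0100, -0.0966, -0.3770)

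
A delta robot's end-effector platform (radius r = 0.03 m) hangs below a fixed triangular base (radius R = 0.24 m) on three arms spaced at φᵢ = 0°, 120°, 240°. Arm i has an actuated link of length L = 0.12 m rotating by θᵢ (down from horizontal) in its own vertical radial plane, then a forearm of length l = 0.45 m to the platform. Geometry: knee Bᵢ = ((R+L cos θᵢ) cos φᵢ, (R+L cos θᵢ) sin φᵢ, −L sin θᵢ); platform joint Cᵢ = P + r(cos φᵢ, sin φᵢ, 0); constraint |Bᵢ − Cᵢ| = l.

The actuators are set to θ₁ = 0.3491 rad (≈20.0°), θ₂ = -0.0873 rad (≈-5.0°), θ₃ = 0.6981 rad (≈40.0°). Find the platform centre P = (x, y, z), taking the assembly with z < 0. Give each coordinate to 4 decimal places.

centre 1 = (0.3228·cos0.0°, 0.3228·sin0.0°, -0.0410) = (0.3228, 0.0000, -0.0410)
centre 2 = (0.3295·cos120.0°, 0.3295·sin120.0°, 0.0105) = (-0.1648, 0.2854, 0.0105)
centre 3 = (0.3019·cos240.0°, 0.3019·sin240.0°, -0.0771) = (-0.1510, -0.2615, -0.0771)
subtract pairs → two planes through P
[-0.9751 0.5708 0.1030]·P = 0.0028;  [-0.9475 -0.5230 -0.0722]·P = -0.0088
Cramer: x(z) = 0.0033+0.0121z;  y(z) = 0.0107-0.1599z
into |P−centre ₁|² = l²: 1.0257z² + 0.0710z + -0.0987 = 0;  Δ = 0.4099;  z = -0.3467 or 0.2775 → z<0 root = -0.3467
x = -0.0008, y = 0.0661

(-0.0008, 0.0661, -0.3467)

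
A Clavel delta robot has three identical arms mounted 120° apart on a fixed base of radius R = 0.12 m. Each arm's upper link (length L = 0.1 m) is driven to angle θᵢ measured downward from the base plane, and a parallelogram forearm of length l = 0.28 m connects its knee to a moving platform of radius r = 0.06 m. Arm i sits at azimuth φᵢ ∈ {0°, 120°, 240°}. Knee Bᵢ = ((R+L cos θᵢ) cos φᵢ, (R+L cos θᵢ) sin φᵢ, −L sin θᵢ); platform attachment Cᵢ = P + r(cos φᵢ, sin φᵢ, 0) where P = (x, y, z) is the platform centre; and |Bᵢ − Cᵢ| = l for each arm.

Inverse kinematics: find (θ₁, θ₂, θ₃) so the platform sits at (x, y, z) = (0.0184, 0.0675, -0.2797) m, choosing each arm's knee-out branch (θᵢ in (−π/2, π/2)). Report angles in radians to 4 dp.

arm 1 (φ=0.0°): x'=0.0184, y'=0.0675
  A=0.0416, B=-0.2797, C=(l²−L²−A²−y'²−z²)/(2L)=-0.0806
  θ1 = atan2(B,A) + arccos(C/0.2828) = 0.4367
arm 2 (φ=120.0°): x'=0.0493, y'=-0.0497
  e−x'=0.0107;  (l²−L²−(e−x')²−y'²−z²)/2L = -0.0621
  √(A²+B²)=0.2799;  θ2 = -1.5324+1.7944 ≈ 0.2620
φ3=240.0° → target in arm frame (-0.0677, -0.0178)
  A cos θ + B sin θ = C:  0.1277·cos θ + -0.2797·sin θ = -0.1322
  γ=atan2(-0.2797,0.1277)=-1.1426;  ψ=arccos(-0.4301)=2.0154;  θ3=γ+ψ≈0.8727

θ₁ = 0.4367, θ₂ = 0.2620, θ₃ = 0.8727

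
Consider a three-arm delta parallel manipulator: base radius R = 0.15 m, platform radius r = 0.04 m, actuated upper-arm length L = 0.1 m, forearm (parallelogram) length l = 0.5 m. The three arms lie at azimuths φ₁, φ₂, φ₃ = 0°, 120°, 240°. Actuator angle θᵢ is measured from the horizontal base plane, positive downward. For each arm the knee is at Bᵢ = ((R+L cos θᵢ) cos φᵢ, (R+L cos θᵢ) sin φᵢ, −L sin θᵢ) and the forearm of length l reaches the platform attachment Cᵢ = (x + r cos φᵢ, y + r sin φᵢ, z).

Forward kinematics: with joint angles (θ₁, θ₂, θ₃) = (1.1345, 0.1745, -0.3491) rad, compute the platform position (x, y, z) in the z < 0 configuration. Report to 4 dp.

S1 = (0.1523·cos0.0°, 0.1523·sin0.0°, -0.0906) = (0.1523, 0.0000, -0.0906)
φ2=120.0°: virtual centre (-0.1042, 0.1806, -0.0174), radius l
S3 = (0.2040·cos240.0°, 0.2040·sin240.0°, 0.0342) = (-0.1020, -0.1766, 0.0342)
|S₂|²−|S₁|² = 0.0124;  |S₃|²−|S₁|² = 0.0114
[-0.5130 0.3611 0.1465]·P = 0.0124;  [-0.5085 -0.3533 0.2497]·P = 0.0114
Cramer: x(z) = -0.0232+0.3890z;  y(z) = 0.0012+0.1468z
into |P−S₁|² = l²: 1.1729z² + 0.0451z + -0.2110 = 0;  Δ = 0.9919;  z = -0.4438 or 0.4053 → z<0 root = -0.4438
x = -0.1959, y = -0.0639

(-0.1959, -0.0639, -0.4438)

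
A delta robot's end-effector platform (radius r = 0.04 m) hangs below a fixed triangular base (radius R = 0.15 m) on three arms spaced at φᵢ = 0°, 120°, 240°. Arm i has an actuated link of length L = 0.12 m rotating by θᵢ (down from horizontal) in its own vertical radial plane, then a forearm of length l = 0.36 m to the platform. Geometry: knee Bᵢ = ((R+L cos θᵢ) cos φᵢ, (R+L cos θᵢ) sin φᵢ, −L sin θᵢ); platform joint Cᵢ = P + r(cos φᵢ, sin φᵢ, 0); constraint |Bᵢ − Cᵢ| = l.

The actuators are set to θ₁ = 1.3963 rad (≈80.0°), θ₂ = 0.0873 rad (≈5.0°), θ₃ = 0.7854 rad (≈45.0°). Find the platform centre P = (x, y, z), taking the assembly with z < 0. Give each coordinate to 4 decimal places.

centre 1 = (0.1308·cos0.0°, 0.1308·sin0.0°, -0.1182) = (0.1308, 0.0000, -0.1182)
arm 2 at φ=120.0°: ρ2 = 0.2295;  centre 2 = (-0.1148, 0.1988, -0.0105)
arm 3 at φ=240.0°: ρ3 = 0.1949;  centre 3 = (-0.0974, -0.1687, -0.0849)
|centre ₂|²−|centre ₁|² = 0.0217;  |centre ₃|²−|centre ₁|² = 0.0141
[-0.4912 0.3976 0.2154]·P = 0.0217;  [-0.4565 -0.3375 0.0666]·P = 0.0141
det = 0.3473;  x = -0.0372+0.2857z,  y = 0.0086+-0.1889z
sphere 1 gives Az²+Bz+C=0 with A=1.1173, B=0.1371, C=-0.0873;  B²−4AC=0.4090;  roots -0.3475, 0.2249;  negative root z = -0.3475
x = -0.1365, y = 0.0743

(-0.1365, 0.0743, -0.3475)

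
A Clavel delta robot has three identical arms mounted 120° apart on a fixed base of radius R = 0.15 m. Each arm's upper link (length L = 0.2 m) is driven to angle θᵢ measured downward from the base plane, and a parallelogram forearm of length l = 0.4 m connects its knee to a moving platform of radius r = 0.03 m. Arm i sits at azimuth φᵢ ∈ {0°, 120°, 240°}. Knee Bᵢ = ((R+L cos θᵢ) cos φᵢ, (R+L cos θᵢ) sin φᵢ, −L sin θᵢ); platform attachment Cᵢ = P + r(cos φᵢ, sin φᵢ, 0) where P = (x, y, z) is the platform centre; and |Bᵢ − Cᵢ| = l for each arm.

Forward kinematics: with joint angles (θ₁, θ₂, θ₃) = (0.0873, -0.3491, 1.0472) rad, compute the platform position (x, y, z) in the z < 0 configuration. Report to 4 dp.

(0.0489, 0.1658, -0.2612)

φ1=0.0°: virtual centre (0.3192, 0.0000, -0.0174), radius l
φ2=120.0°: virtual centre (-0.1540, 0.2667, 0.0684), radius l
centre 3 = (0.2200·cos240.0°, 0.2200·sin240.0°, -0.1732) = (-0.1100, -0.1905, -0.1732)
|centre ₂|²−|centre ₁|² = -0.0027;  |centre ₃|²−|centre ₁|² = -0.0238
plane₁₂: -0.9464x+0.5334y+0.1717z = -0.0027
Cramer: x(z) = 0.0168-0.1231z;  y(z) = 0.0247-0.5403z
into |P−centre ₁|² = l²: 1.3071z² + 0.0826z + -0.0676 = 0;  Δ = 0.3603;  z = -0.2612 or 0.1980 → z<0 root = -0.2612
x = 0.0489, y = 0.1658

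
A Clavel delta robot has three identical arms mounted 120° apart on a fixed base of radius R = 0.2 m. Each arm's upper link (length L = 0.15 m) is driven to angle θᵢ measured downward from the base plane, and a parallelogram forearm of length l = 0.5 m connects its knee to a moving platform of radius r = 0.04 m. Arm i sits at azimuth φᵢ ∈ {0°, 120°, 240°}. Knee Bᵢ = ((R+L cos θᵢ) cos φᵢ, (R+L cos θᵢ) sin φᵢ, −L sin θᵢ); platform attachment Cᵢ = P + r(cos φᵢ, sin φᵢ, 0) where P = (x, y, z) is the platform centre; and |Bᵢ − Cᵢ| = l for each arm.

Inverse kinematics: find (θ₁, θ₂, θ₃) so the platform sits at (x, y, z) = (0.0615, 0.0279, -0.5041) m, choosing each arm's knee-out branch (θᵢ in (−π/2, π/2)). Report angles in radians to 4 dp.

arm 1 (φ=0.0°): x'=0.0615, y'=0.0279
  A cos θ + B sin θ = C:  0.0985·cos θ + -0.5041·sin θ = -0.1237
  √(A²+B²)=0.5136;  θ1 = -1.3778+1.8139 ≈ 0.4361
φ2=120.0° → target in arm frame (-0.0066, -0.0672)
  A cos θ + B sin θ = C:  0.1666·cos θ + -0.5041·sin θ = -0.1963
  γ=atan2(-0.5041,0.1666)=-1.2516;  ψ=arccos(-0.3697)=1.9495;  θ2=γ+ψ≈0.6979
rotate P by −φ3: (-0.0549, 0.0393, -0.5041)
  e−x'=0.2149;  (l²−L²−(e−x')²−y'²−z²)/2L = -0.2478
  θ3 = atan2(B,A) + arccos(C/0.5480) = 0.8723

θ₁ = 0.4361, θ₂ = 0.6979, θ₃ = 0.8723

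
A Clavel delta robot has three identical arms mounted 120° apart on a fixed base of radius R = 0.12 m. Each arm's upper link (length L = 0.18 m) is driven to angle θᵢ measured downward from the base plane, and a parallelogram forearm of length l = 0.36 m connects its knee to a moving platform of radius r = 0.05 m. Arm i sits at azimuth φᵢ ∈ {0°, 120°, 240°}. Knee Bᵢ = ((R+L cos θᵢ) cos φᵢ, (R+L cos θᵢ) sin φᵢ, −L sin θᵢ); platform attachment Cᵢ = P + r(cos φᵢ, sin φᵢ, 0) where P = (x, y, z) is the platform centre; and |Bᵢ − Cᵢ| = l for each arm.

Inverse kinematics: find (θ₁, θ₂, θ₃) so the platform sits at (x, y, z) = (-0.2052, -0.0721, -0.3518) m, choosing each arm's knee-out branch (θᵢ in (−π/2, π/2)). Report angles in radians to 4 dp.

θ₁ = 1.3961, θ₂ = 0.6978, θ₃ = 0.1743

φ1=0.0° → target in arm frame (-0.2052, -0.0721)
  e−x'=0.2752;  (l²−L²−(e−x')²−y'²−z²)/2L = -0.2986
  γ=atan2(-0.3518,0.2752)=-0.9070;  ψ=arccos(-0.6685)=2.3030;  θ1=γ+ψ≈1.3961
arm 2 (φ=120.0°): x'=0.0402, y'=0.2138
  A cos θ + B sin θ = C:  0.0298·cos θ + -0.3518·sin θ = -0.2032
  γ=atan2(-0.3518,0.0298)=-1.4862;  ψ=arccos(-0.5755)=2.1840;  θ2=γ+ψ≈0.6978
arm 3 (φ=240.0°): x'=0.1650, y'=-0.1417
  A=-0.0950, B=-0.3518, C=(l²−L²−A²−y'²−z²)/(2L)=-0.1546
  γ=atan2(-0.3518,-0.0950)=-1.8347;  ψ=arccos(-0.4243)=2.0090;  θ3=γ+ψ≈0.1743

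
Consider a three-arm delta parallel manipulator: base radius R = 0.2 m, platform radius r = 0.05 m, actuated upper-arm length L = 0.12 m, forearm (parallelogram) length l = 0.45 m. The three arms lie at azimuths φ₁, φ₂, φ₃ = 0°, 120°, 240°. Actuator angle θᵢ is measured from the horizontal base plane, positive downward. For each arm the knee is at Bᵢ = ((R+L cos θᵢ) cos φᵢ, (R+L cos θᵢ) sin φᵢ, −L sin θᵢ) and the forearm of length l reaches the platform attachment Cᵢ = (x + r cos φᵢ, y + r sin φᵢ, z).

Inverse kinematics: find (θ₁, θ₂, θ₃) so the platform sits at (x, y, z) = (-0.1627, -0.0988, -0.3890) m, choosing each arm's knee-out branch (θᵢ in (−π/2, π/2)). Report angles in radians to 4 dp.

θ₁ = 1.3091, θ₂ = 0.6107, θ₃ = -0.3491

arm 1 (φ=0.0°): x'=-0.1627, y'=-0.0988
  A cos θ + B sin θ = C:  0.3127·cos θ + -0.3890·sin θ = -0.2948
  √(A²+B²)=0.4991;  θ1 = -0.8937+2.2028 ≈ 1.3091
arm 2 (φ=120.0°): x'=-0.0042, y'=0.1903
  A cos θ + B sin θ = C:  0.1542·cos θ + -0.3890·sin θ = -0.0967
  θ2 = atan2(B,A) + arccos(C/0.4185) = 0.6107
rotate P by −φ3: (0.1669, -0.0915, -0.3890)
  A cos θ + B sin θ = C:  -0.0169·cos θ + -0.3890·sin θ = 0.1172
  √(A²+B²)=0.3894;  θ3 = -1.6142+1.2651 ≈ -0.3491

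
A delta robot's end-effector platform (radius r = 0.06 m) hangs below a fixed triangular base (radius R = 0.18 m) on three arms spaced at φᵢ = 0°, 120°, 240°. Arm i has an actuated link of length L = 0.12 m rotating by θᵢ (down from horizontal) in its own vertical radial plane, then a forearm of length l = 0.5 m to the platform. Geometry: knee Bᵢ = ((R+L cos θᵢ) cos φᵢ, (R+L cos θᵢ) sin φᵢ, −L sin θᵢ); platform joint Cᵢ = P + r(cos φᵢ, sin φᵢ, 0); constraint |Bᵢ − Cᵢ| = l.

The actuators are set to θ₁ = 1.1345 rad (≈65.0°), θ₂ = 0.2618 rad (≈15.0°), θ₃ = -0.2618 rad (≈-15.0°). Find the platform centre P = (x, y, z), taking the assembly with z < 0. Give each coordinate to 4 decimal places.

centre 1 = (0.1707·cos0.0°, 0.1707·sin0.0°, -0.1088) = (0.1707, 0.0000, -0.1088)
arm 2 at φ=120.0°: ρ2 = 0.2359;  centre 2 = (-0.1180, 0.2043, -0.0311)
centre 3 = (0.2359·cos240.0°, 0.2359·sin240.0°, 0.0311) = (-0.1180, -0.2043, 0.0311)
|centre ₂|²−|centre ₁|² = 0.0156;  |centre ₃|²−|centre ₁|² = 0.0156
linear system: -0.5773x+0.4086y = 0.0156−0.1554z; -0.5773x+-0.4086y = 0.0156−0.2796z
Cramer: x(z) = -0.0271+0.3768z;  y(z) = 0.0000+0.1520z
into |P−centre ₁|² = l²: 1.1651z² + 0.0685z + -0.1990 = 0;  Δ = 0.9323;  z = -0.4438 or 0.3850 → z<0 root = -0.4438
x = -0.1943, y = -0.0675

(-0.1943, -0.0675, -0.4438)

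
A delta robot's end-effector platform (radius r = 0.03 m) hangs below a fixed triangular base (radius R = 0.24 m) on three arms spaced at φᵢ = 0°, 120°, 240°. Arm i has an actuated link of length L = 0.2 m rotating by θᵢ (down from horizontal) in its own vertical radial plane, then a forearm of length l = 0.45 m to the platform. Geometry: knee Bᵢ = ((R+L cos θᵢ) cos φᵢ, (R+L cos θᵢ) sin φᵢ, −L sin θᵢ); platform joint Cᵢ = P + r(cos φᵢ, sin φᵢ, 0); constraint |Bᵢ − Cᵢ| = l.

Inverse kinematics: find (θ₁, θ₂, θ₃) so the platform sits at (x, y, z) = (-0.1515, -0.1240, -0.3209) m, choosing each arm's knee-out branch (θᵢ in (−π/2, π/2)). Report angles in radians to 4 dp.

rotate P by −φ1: (-0.1515, -0.1240, -0.3209)
  A cos θ + B sin θ = C:  0.3615·cos θ + -0.3209·sin θ = -0.2163
  √(A²+B²)=0.4834;  θ1 = -0.7260+2.0348 ≈ 1.3088
rotate P by −φ2: (-0.0316, 0.1932, -0.3209)
  A=0.2416, B=-0.3209, C=(l²−L²−A²−y'²−z²)/(2L)=-0.0905
  √(A²+B²)=0.4017;  θ2 = -0.9254+1.7980 ≈ 0.8726
arm 3 (φ=240.0°): x'=0.1831, y'=-0.0692
  e−x'=0.0269;  (l²−L²−(e−x')²−y'²−z²)/2L = 0.1350
  γ=atan2(-0.3209,0.0269)=-1.4873;  ψ=arccos(0.4193)=1.1381;  θ3=γ+ψ≈-0.3492

θ₁ = 1.3088, θ₂ = 0.8726, θ₃ = -0.3492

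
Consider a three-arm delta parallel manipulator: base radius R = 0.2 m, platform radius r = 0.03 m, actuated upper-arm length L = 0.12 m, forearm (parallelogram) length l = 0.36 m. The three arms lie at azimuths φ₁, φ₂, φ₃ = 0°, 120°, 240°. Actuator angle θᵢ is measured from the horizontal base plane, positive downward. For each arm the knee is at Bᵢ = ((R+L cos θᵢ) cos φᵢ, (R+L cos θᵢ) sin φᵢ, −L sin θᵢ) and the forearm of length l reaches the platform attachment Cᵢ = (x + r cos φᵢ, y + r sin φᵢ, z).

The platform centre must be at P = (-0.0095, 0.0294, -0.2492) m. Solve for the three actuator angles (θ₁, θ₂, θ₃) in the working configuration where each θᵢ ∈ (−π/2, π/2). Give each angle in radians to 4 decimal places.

θ₁ = 0.3492, θ₂ = 0.0005, θ₃ = 0.4364

rotate P by −φ1: (-0.0095, 0.0294, -0.2492)
  A cos θ + B sin θ = C:  0.1795·cos θ + -0.2492·sin θ = 0.0834
  θ1 = atan2(B,A) + arccos(C/0.3071) = 0.3492
arm 2 (φ=120.0°): x'=0.0302, y'=-0.0065
  e−x'=0.1398;  (l²−L²−(e−x')²−y'²−z²)/2L = 0.1397
  γ=atan2(-0.2492,0.1398)=-1.0596;  ψ=arccos(0.4888)=1.0601;  θ2=γ+ψ≈0.0005
rotate P by −φ3: (-0.0207, -0.0229, -0.2492)
  A cos θ + B sin θ = C:  0.1907·cos θ + -0.2492·sin θ = 0.0675
  θ3 = atan2(B,A) + arccos(C/0.3138) = 0.4364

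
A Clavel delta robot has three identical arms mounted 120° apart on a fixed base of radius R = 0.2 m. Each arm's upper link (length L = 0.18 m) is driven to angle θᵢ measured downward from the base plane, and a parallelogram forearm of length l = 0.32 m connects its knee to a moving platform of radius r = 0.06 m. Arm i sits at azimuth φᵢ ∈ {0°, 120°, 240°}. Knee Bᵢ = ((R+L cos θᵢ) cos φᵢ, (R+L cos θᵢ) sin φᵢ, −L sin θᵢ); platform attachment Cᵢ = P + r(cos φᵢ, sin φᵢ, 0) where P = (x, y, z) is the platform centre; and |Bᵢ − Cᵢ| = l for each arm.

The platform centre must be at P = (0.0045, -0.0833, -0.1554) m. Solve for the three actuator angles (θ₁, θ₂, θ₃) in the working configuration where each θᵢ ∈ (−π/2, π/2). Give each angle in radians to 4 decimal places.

θ₁ = 0.4365, θ₂ = 0.9597, θ₃ = -0.2618

arm 1 (φ=0.0°): x'=0.0045, y'=-0.0833
  e−x'=0.1355;  (l²−L²−(e−x')²−y'²−z²)/2L = 0.0571
  γ=atan2(-0.1554,0.1355)=-0.8537;  ψ=arccos(0.2769)=1.2902;  θ1=γ+ψ≈0.4365
rotate P by −φ2: (-0.0744, 0.0378, -0.1554)
  A cos θ + B sin θ = C:  0.2144·cos θ + -0.1554·sin θ = -0.0043
  γ=atan2(-0.1554,0.2144)=-0.6272;  ψ=arccos(-0.0161)=1.5869;  θ2=γ+ψ≈0.9597
arm 3 (φ=240.0°): x'=0.0699, y'=0.0455
  A cos θ + B sin θ = C:  0.0701·cos θ + -0.1554·sin θ = 0.1079
  γ=atan2(-0.1554,0.0701)=-1.1470;  ψ=arccos(0.6332)=0.8851;  θ3=γ+ψ≈-0.2618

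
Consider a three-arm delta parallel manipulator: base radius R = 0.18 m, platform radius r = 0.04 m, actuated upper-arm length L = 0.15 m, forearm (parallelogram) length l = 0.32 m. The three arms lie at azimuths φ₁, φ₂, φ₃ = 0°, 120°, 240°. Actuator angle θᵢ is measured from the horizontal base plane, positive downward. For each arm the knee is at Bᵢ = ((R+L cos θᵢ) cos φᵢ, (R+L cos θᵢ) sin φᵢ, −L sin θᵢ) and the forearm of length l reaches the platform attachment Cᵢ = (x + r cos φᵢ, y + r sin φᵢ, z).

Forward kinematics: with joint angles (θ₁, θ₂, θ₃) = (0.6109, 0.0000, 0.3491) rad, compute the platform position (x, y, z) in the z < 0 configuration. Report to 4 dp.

φ1=0.0°: virtual centre (0.2629, 0.0000, -0.0860), radius l
arm 2 at φ=120.0°: ρ2 = 0.2900;  S2 = (-0.1450, 0.2511, 0.0000)
φ3=240.0°: virtual centre (-0.1405, -0.2433, -0.0513), radius l
|S₂|²−|S₁|² = 0.0076;  |S₃|²−|S₁|² = 0.0051
linear system: -0.8157x+0.5023y = 0.0076−0.1721z; -0.8067x+-0.4866y = 0.0051−0.0695z
det = 0.8022;  x = -0.0078+0.1479z,  y = 0.0025+-0.1024z
into |P−S₁|² = l²: 1.0324z² + 0.0915z + -0.0217 = 0;  Δ = 0.0982;  z = -0.1961 or 0.1074 → z<0 root = -0.1961
x = -0.0368, y = 0.0226

(-0.0368, 0.0226, -0.1961)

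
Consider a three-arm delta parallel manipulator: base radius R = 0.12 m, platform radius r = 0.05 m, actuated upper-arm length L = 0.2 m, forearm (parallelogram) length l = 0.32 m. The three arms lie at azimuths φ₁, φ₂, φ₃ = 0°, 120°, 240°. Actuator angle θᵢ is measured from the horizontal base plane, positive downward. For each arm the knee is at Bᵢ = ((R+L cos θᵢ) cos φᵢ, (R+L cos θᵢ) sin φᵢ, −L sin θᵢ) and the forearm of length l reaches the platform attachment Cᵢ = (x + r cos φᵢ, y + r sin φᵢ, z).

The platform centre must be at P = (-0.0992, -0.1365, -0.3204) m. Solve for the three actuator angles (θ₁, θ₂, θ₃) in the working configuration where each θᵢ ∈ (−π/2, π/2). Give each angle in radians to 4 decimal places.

θ₁ = 1.1342, θ₂ = 1.0469, θ₃ = 0.0872

arm 1 (φ=0.0°): x'=-0.0992, y'=-0.1365
  A=0.1692, B=-0.3204, C=(l²−L²−A²−y'²−z²)/(2L)=-0.2188
  √(A²+B²)=0.3623;  θ1 = -1.0849+2.2191 ≈ 1.1342
rotate P by −φ2: (-0.0686, 0.1542, -0.3204)
  A=0.1386, B=-0.3204, C=(l²−L²−A²−y'²−z²)/(2L)=-0.2081
  √(A²+B²)=0.3491;  θ2 = -1.1625+2.2094 ≈ 1.0469
rotate P by −φ3: (0.1678, -0.0177, -0.3204)
  e−x'=-0.0978;  (l²−L²−(e−x')²−y'²−z²)/2L = -0.1253
  γ=atan2(-0.3204,-0.0978)=-1.8671;  ψ=arccos(-0.3741)=1.9543;  θ3=γ+ψ≈0.0872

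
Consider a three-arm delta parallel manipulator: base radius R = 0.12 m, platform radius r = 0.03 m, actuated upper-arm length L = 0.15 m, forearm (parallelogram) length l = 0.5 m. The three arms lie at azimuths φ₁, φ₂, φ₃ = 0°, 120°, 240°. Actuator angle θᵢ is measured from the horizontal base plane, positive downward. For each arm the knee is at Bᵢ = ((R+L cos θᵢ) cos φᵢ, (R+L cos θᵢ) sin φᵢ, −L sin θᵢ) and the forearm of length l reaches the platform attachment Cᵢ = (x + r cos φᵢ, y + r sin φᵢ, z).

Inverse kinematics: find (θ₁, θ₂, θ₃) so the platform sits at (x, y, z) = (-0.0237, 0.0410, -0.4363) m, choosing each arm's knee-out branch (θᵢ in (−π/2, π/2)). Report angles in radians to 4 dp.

θ₁ = 0.0876, θ₂ = -0.1745, θ₃ = 0.0874

rotate P by −φ1: (-0.0237, 0.0410, -0.4363)
  e−x'=0.1137;  (l²−L²−(e−x')²−y'²−z²)/2L = 0.0751
  √(A²+B²)=0.4509;  θ1 = -1.3159+1.4034 ≈ 0.0876
arm 2 (φ=120.0°): x'=0.0474, y'=0.0000
  A cos θ + B sin θ = C:  0.0426·cos θ + -0.4363·sin θ = 0.1177
  γ=atan2(-0.4363,0.0426)=-1.4734;  ψ=arccos(0.2686)=1.2989;  θ2=γ+ψ≈-0.1745
rotate P by −φ3: (-0.0237, -0.0410, -0.4363)
  A cos θ + B sin θ = C:  0.1137·cos θ + -0.4363·sin θ = 0.0751
  θ3 = atan2(B,A) + arccos(C/0.4509) = 0.0874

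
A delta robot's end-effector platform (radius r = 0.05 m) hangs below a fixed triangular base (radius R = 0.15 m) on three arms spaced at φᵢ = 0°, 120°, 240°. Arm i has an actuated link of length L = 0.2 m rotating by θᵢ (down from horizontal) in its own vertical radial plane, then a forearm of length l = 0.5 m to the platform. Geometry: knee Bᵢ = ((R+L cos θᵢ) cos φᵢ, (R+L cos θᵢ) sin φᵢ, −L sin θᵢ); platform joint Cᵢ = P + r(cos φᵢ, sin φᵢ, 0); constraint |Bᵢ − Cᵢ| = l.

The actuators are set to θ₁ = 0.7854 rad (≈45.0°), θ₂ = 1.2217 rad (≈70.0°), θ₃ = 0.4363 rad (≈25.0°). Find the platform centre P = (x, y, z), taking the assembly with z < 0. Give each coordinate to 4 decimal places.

(0.0213, -0.1790, -0.5531)

S1 = (0.2414·cos0.0°, 0.2414·sin0.0°, -0.1414) = (0.2414, 0.0000, -0.1414)
φ2=120.0°: virtual centre (-0.0842, 0.1458, -0.1879), radius l
arm 3 at φ=240.0°: (R−r)+L cos θ3 = 0.2813;  S3 = (-0.1406, -0.2436, -0.0845)
eliminate P² terms by subtracting sphere 1 from 2 and 3
plane₁₂: -0.6513x+0.2917y+-0.0930z = -0.0146
Cramer: x(z) = 0.0089-0.0224z;  y(z) = -0.0303+0.2688z
into |P−S₁|² = l²: 1.0728z² + 0.2770z + -0.1750 = 0;  Δ = 0.8277;  z = -0.5531 or 0.2949 → z<0 root = -0.5531
x = 0.0213, y = -0.1790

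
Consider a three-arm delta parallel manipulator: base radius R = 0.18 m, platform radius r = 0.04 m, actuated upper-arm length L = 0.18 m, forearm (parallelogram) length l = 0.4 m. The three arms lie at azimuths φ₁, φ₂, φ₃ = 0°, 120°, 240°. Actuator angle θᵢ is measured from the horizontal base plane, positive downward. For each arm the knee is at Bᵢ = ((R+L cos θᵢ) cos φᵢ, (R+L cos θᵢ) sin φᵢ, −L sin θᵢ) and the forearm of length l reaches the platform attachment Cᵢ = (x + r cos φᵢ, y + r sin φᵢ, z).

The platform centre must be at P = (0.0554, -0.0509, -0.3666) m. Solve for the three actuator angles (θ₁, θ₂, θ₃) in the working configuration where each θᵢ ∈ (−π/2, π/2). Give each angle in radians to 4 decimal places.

θ₁ = 0.3492, θ₂ = 0.8731, θ₃ = 0.5238

φ1=0.0° → target in arm frame (0.0554, -0.0509)
  A=0.0846, B=-0.3666, C=(l²−L²−A²−y'²−z²)/(2L)=-0.0460
  θ1 = atan2(B,A) + arccos(C/0.3762) = 0.3492
rotate P by −φ2: (-0.0718, -0.0225, -0.3666)
  A cos θ + B sin θ = C:  0.2118·cos θ + -0.3666·sin θ = -0.1449
  γ=atan2(-0.3666,0.2118)=-1.0469;  ψ=arccos(-0.3422)=1.9200;  θ2=γ+ψ≈0.8731
φ3=240.0° → target in arm frame (0.0164, 0.0734)
  A cos θ + B sin θ = C:  0.1236·cos θ + -0.3666·sin θ = -0.0763
  θ3 = atan2(B,A) + arccos(C/0.3869) = 0.5238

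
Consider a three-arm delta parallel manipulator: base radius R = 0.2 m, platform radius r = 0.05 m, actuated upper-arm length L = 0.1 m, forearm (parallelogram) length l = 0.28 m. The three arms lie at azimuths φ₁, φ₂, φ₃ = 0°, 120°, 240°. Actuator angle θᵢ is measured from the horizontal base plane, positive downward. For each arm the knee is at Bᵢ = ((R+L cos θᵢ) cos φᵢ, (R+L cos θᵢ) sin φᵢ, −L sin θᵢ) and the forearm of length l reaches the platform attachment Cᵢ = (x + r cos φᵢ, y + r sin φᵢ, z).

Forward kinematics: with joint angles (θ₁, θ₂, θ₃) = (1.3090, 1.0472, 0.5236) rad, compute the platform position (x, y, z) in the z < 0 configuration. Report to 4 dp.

(-0.0463, -0.0377, -0.2628)

arm 1 at φ=0.0°: e+L cos θ1 = 0.1759;  S1 = (0.1759, 0.0000, -0.0966)
φ2=120.0°: virtual centre (-0.1000, 0.1732, -0.0866), radius l
S3 = (0.2366·cos240.0°, 0.2366·sin240.0°, -0.0500) = (-0.1183, -0.2049, -0.0500)
|S₂|²−|S₁|² = 0.0072;  |S₃|²−|S₁|² = 0.0182
[-0.5518 0.3464 0.0200]·P = 0.0072;  [-0.5884 -0.4098 0.0932]·P = 0.0182
Cramer: x(z) = -0.0216+0.0941z;  y(z) = -0.0135+0.0922z
quadratic in z: (1.0174)z²+(0.1535)z+(-0.0299)=0, √Δ=0.3811 → z ∈ {-0.2628, 0.1118}; z = -0.2628 (taking z<0)
x = -0.0463, y = -0.0377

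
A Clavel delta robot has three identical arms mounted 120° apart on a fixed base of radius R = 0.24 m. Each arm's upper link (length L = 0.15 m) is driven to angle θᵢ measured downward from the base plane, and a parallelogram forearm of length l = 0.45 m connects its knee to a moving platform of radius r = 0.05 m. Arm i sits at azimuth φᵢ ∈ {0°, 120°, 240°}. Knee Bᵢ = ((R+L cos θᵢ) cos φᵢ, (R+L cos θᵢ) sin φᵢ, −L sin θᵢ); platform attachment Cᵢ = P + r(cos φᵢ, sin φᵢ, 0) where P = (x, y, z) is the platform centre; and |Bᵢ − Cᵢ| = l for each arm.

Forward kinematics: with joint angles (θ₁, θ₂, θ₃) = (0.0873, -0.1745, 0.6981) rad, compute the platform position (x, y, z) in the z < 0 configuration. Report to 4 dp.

(0.0235, 0.0829, -0.3226)

φ1=0.0°: virtual centre (0.3394, 0.0000, -0.0131), radius l
O2 = (0.3377·cos120.0°, 0.3377·sin120.0°, 0.0260) = (-0.1689, 0.2925, 0.0260)
φ3=240.0°: virtual centre (-0.1525, -0.2641, -0.0964), radius l
subtract pairs → two planes through P
plane₁₂: -1.0166x+0.5850y+0.0782z = -0.0006
Cramer: x(z) = 0.0072-0.0505z;  y(z) = 0.0114-0.2215z
quadratic in z: (1.0516)z²+(0.0547)z+(-0.0918)=0, √Δ=0.6239 → z ∈ {-0.3226, 0.2707}; z = -0.3226 (taking z<0)
x = 0.0235, y = 0.0829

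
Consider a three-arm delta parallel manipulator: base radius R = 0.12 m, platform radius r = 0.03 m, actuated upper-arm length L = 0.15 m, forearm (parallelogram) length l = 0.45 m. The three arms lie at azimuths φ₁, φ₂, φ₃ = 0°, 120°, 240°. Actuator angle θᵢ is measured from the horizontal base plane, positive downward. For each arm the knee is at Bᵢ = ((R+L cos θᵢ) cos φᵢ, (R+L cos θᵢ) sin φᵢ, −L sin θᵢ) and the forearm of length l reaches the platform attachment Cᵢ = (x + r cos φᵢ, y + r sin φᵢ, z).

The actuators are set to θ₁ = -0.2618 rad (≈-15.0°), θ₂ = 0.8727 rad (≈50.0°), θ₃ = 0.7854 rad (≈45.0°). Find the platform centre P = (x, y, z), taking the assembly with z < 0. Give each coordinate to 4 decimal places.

φ1=0.0°: virtual centre (0.2349, 0.0000, 0.0388), radius l
centre 2 = (0.1864·cos120.0°, 0.1864·sin120.0°, -0.1149) = (-0.0932, 0.1614, -0.1149)
centre 3 = (0.1961·cos240.0°, 0.1961·sin240.0°, -0.1061) = (-0.0980, -0.1698, -0.1061)
|centre ₂|²−|centre ₁|² = -0.0087;  |centre ₃|²−|centre ₁|² = -0.0070
[-0.6562 0.3229 -0.3075]·P = -0.0087;  [-0.6658 -0.3396 -0.2898]·P = -0.0070
det = 0.4378;  x = 0.0119+-0.4522z,  y = -0.0028+0.0333z
into |P−centre ₁|² = l²: 1.2056z² + 0.1238z + -0.1513 = 0;  Δ = 0.7448;  z = -0.4093 or 0.3066 → z<0 root = -0.4093
x = 0.1970, y = -0.0164

(0.1970, -0.0164, -0.4093)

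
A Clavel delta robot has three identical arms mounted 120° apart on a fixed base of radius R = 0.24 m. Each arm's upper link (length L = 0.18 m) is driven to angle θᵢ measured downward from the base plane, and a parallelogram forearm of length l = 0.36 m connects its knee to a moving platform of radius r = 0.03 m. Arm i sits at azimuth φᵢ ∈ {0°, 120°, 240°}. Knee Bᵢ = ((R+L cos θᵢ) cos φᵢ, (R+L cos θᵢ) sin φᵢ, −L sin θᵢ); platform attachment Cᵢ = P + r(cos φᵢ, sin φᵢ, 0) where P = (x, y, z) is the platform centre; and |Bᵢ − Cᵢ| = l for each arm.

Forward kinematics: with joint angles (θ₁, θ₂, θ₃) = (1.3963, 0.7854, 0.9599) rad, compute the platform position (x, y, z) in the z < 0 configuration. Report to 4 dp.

(-0.0772, 0.0196, -0.3441)

O1 = (0.2413·cos0.0°, 0.2413·sin0.0°, -0.1773) = (0.2413, 0.0000, -0.1773)
φ2=120.0°: virtual centre (-0.1686, 0.2921, -0.1273), radius l
O3 = (0.3132·cos240.0°, 0.3132·sin240.0°, -0.1474) = (-0.1566, -0.2713, -0.1474)
eliminate P² terms by subtracting sphere 1 from 2 and 3
plane₁₂: -0.8198x+0.5842y+0.1000z = 0.0403
Cramer: x(z) = -0.0435+0.0979z;  y(z) = 0.0080-0.0337z
sphere 1 gives Az²+Bz+C=0 with A=1.0107, B=0.2982, C=-0.0170;  B²−4AC=0.1578;  roots -0.3441, 0.0490;  negative root z = -0.3441
x = -0.0772, y = 0.0196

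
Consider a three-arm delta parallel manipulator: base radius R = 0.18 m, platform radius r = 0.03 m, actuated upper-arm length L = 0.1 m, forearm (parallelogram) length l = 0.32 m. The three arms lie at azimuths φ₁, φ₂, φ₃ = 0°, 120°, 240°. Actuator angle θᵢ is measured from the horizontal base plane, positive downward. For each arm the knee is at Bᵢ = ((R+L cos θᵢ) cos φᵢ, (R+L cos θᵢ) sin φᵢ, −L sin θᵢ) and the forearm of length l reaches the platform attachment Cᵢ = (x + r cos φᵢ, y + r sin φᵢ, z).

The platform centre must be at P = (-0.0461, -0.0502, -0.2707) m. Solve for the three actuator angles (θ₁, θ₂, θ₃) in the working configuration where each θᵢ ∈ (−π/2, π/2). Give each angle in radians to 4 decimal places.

θ₁ = 0.9599, θ₂ = 0.7849, θ₃ = 0.0869

arm 1 (φ=0.0°): x'=-0.0461, y'=-0.0502
  e−x'=0.1961;  (l²−L²−(e−x')²−y'²−z²)/2L = -0.1093
  γ=atan2(-0.2707,0.1961)=-0.9439;  ψ=arccos(-0.3269)=1.9038;  θ1=γ+ψ≈0.9599
rotate P by −φ2: (-0.0204, 0.0650, -0.2707)
  e−x'=0.1704;  (l²−L²−(e−x')²−y'²−z²)/2L = -0.0708
  θ2 = atan2(B,A) + arccos(C/0.3199) = 0.7849
rotate P by −φ3: (0.0665, -0.0148, -0.2707)
  A=0.0835, B=-0.2707, C=(l²−L²−A²−y'²−z²)/(2L)=0.0597
  θ3 = atan2(B,A) + arccos(C/0.2833) = 0.0869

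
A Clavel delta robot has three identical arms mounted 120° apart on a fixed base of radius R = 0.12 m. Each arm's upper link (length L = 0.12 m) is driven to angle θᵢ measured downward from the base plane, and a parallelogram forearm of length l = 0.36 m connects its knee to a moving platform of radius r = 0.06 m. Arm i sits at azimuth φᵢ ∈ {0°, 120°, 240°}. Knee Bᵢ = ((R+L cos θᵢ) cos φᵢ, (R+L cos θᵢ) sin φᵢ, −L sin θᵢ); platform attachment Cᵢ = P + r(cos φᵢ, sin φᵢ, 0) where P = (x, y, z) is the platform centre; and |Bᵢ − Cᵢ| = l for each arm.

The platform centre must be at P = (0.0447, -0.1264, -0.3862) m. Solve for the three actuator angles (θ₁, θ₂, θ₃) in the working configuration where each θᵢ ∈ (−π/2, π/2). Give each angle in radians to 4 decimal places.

φ1=0.0° → target in arm frame (0.0447, -0.1264)
  A=0.0153, B=-0.3862, C=(l²−L²−A²−y'²−z²)/(2L)=-0.2090
  γ=atan2(-0.3862,0.0153)=-1.5312;  ψ=arccos(-0.5408)=2.1421;  θ1=γ+ψ≈0.6109
arm 2 (φ=120.0°): x'=-0.1318, y'=0.0245
  A=0.1918, B=-0.3862, C=(l²−L²−A²−y'²−z²)/(2L)=-0.2973
  √(A²+B²)=0.4312;  θ2 = -1.1098+2.3314 ≈ 1.2216
rotate P by −φ3: (0.0871, 0.1019, -0.3862)
  A=-0.0271, B=-0.3862, C=(l²−L²−A²−y'²−z²)/(2L)=-0.1878
  √(A²+B²)=0.3872;  θ3 = -1.6409+2.0772 ≈ 0.4364

θ₁ = 0.6109, θ₂ = 1.2216, θ₃ = 0.4364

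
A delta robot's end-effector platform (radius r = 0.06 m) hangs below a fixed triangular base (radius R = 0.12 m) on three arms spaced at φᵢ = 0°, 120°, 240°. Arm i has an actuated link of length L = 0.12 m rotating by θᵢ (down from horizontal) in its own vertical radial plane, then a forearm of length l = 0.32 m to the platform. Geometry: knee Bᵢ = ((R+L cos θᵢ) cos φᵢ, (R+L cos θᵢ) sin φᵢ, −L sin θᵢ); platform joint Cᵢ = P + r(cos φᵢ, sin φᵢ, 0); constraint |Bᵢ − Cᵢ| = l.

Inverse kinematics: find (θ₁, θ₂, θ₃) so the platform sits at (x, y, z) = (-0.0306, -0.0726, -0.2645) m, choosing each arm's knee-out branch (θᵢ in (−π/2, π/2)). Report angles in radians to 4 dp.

θ₁ = 0.2620, θ₂ = 0.3494, θ₃ = -0.3491

rotate P by −φ1: (-0.0306, -0.0726, -0.2645)
  A=0.0906, B=-0.2645, C=(l²−L²−A²−y'²−z²)/(2L)=0.0190
  √(A²+B²)=0.2796;  θ1 = -1.2408+1.5028 ≈ 0.2620
arm 2 (φ=120.0°): x'=-0.0476, y'=0.0628
  A=0.1076, B=-0.2645, C=(l²−L²−A²−y'²−z²)/(2L)=0.0105
  θ2 = atan2(B,A) + arccos(C/0.2855) = 0.3494
φ3=240.0° → target in arm frame (0.0782, 0.0098)
  e−x'=-0.0182;  (l²−L²−(e−x')²−y'²−z²)/2L = 0.0734
  γ=atan2(-0.2645,-0.0182)=-1.6394;  ψ=arccos(0.2768)=1.2903;  θ3=γ+ψ≈-0.3491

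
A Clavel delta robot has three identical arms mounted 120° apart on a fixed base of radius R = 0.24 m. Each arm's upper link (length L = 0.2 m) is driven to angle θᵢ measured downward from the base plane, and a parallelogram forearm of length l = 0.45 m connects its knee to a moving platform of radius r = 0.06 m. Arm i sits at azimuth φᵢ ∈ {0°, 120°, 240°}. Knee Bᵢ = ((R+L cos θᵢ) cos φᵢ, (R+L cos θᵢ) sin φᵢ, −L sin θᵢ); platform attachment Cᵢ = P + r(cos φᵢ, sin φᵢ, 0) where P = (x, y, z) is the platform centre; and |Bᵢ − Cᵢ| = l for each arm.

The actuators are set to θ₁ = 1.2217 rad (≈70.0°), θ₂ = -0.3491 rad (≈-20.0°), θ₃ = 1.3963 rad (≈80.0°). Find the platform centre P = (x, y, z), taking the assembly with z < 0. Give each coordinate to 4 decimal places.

(-0.0948, 0.2317, -0.3640)

O1 = (0.2484·cos0.0°, 0.2484·sin0.0°, -0.1879) = (0.2484, 0.0000, -0.1879)
O2 = (0.3679·cos120.0°, 0.3679·sin120.0°, 0.0684) = (-0.1840, 0.3186, 0.0684)
φ3=240.0°: virtual centre (-0.1074, -0.1860, -0.1970), radius l
|O₂|²−|O₁|² = 0.0430;  |O₃|²−|O₁|² = -0.0121
plane₁₂: -0.8648x+0.6373y+0.5127z = 0.0430
det = 0.7751;  x = -0.0107+0.2312z,  y = 0.0530+-0.4908z
sphere 1 gives Az²+Bz+C=0 with A=1.2943, B=0.2040, C=-0.0972;  B²−4AC=0.5451;  roots -0.3640, 0.2064;  negative root z = -0.3640
x = -0.0948, y = 0.2317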